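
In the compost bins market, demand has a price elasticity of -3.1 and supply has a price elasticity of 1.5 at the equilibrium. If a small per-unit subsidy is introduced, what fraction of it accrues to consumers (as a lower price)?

Consumer share = 15/46

For a small subsidy around the equilibrium, the benefit split depends on the relative slopes, which at a point are proportional to the elasticities.
Buyer share = εs/(εs + |εd|) = 1.5/(1.5 + 3.1) = 15/46; seller share = |εd|/(εs + |εd|) = 31/46.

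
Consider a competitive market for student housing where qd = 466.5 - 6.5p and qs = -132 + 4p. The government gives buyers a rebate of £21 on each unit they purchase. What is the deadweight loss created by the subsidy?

Pre-subsidy: 466.5 - 6.5p = -132 + 4p gives p* = 57, q* = 96.
With the rebate, buyers effectively pay pb = ps − 21, where ps is the price sellers receive.
Demand in terms of ps becomes qd = 466.5 − 6.5(ps − 21) = 603 - 6.5ps. Setting this equal to supply: 603 - 6.5ps = -132 + 4ps, so ps = 70.
Buyers pay pb = 70 − 21 = 49; q' = -132 + 4·70 = 148.
The subsidy expands output by 148 − 96 = 52 past the efficient level; on those units the gap between marginal cost and willingness to pay runs from 0 up to 21.
DWL = ½ × 21 × 52 = 546.

Deadweight loss = £546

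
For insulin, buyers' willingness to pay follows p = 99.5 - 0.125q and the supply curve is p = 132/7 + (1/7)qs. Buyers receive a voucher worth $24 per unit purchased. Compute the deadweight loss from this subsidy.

Pre-subsidy: 99.5 - 0.125q = 132/7 + (1/7)q gives q* = 4516/15 and p* = 928/15.
With the rebate, buyers effectively pay pb = ps − 24, where ps is the price sellers receive.
On the curves, pb = 99.5 - 0.125q and ps = 132/7 + (1/7)q; the wedge ps − pb = 24 gives 132/7 + (1/7)q − (99.5 - 0.125q) = 24, so q' = 1172/3.
Then pb = 99.5 − 0.125·(1172/3) = 152/3 and ps = 132/7 + (1/7)·(1172/3) = 224/3.
The subsidy expands output by 1172/3 − 4516/15 = 89.6 past the efficient level; on those units the gap between marginal cost and willingness to pay runs from 0 up to 24.
DWL = ½ × 24 × 89.6 = 1075.2.

Deadweight loss = $1075.2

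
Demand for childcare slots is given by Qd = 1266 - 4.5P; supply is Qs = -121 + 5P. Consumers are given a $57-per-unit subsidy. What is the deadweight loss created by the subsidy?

Deadweight loss = $3847.5

Pre-subsidy: 1266 - 4.5P = -121 + 5P gives P* = 146, Q* = 609.
With the rebate, buyers effectively pay Pb = Ps − 57, where Ps is the price sellers receive.
Demand in terms of Ps becomes Qd = 1266 − 4.5(Ps − 57) = 1522.5 - 4.5Ps. Setting this equal to supply: 1522.5 - 4.5Ps = -121 + 5Ps, so Ps = 173.
Buyers pay Pb = 173 − 57 = 116; Q' = -121 + 5·173 = 744.
The subsidy expands output by 744 − 609 = 135 past the efficient level; on those units the gap between marginal cost and willingness to pay runs from 0 up to 57.
DWL = ½ × 57 × 135 = 3847.5.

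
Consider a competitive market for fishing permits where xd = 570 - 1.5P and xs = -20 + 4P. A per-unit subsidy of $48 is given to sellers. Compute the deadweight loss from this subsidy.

Deadweight loss = 13824/11

Pre-subsidy: 570 - 1.5P = -20 + 4P gives P* = 1180/11, x* = 4500/11.
With the subsidy, sellers receive Ps = Pb + 48 for each unit, where Pb is the price buyers pay.
Supply in terms of Pb becomes xs = -20 + 4(Pb + 48) = 172 + 4Pb. Setting this equal to demand: 570 - 1.5Pb = 172 + 4Pb, so Pb = 796/11.
Sellers receive Ps = 796/11 + 48 = 1324/11; x' = 570 − 1.5·(796/11) = 5076/11.
The subsidy expands output by 5076/11 − 4500/11 = 576/11 past the efficient level; on those units the gap between marginal cost and willingness to pay runs from 0 up to 48.
DWL = ½ × 48 × 576/11 = 13824/11.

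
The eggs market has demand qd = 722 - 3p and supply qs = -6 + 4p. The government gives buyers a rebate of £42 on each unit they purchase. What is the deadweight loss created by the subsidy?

Deadweight loss = £1512

Pre-subsidy: 722 - 3p = -6 + 4p gives p* = 104, q* = 410.
With the rebate, buyers effectively pay pb = ps − 42, where ps is the price sellers receive.
Demand in terms of ps becomes qd = 722 − 3(ps − 42) = 848 - 3ps. Setting this equal to supply: 848 - 3ps = -6 + 4ps, so ps = 122.
Buyers pay pb = 122 − 42 = 80; q' = -6 + 4·122 = 482.
The subsidy expands output by 482 − 410 = 72 past the efficient level; on those units the gap between marginal cost and willingness to pay runs from 0 up to 42.
DWL = ½ × 42 × 72 = 1512.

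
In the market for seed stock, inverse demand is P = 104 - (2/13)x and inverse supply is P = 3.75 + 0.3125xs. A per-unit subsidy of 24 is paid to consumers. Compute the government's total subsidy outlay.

Government cost = 620256/97

Pre-subsidy: 104 - (2/13)x = 3.75 + 0.3125x gives x* = 20852/97 and P* = 6880/97.
With the rebate, buyers effectively pay Pb = Ps − 24, where Ps is the price sellers receive.
On the curves, Pb = 104 - (2/13)x and Ps = 3.75 + 0.3125x; the wedge Ps − Pb = 24 gives 3.75 + 0.3125x − (104 - (2/13)x) = 24, so x' = 25844/97.
Then Pb = 104 − (2/13)·(25844/97) = 6112/97 and Ps = 3.75 + 0.3125·(25844/97) = 8440/97.
Government outlay = subsidy × quantity = 24 × 25844/97 = 620256/97.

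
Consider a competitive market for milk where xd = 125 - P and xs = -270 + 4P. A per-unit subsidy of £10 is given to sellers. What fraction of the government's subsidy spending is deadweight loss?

Pre-subsidy: 125 - P = -270 + 4P gives P* = 79, x* = 46.
With the subsidy, sellers receive Ps = Pb + 10 for each unit, where Pb is the price buyers pay.
Supply in terms of Pb becomes xs = -270 + 4(Pb + 10) = -230 + 4Pb. Setting this equal to demand: 125 - Pb = -230 + 4Pb, so Pb = 71.
Sellers receive Ps = 71 + 10 = 81; x' = 125 − 1·71 = 54.
ΔCS = ½(46 + 54)(79 − 71) = 400; ΔPS = ½(46 + 54)(81 − 79) = 100.
Government spending = 10 × 54 = 540.
DWL = ½ × 10 × (54 − 46) = 40; fraction = 40 / 540 = 2/27.

DWL / government spending = 2/27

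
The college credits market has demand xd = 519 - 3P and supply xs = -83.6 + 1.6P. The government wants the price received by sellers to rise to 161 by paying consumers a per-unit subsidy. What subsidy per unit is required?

Required subsidy s = 46 per unit

At a seller price of 161, quantity supplied is -83.6 + 1.6·161 = 174.
Buyers absorb 174 only when they pay Pb with 519 − 3·Pb = 174, i.e. Pb = 115.
s = Ps − Pb = 161 − 115 = 46.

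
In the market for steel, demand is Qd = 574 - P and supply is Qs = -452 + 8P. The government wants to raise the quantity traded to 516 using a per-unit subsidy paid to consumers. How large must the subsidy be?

Required subsidy s = 63 per unit

At Q = 516, invert demand for the buyer price: Pb = (574 − 516)/1 = 58; invert supply for the seller price: Ps = (516 − (-452))/8 = 121.
The subsidy must fill the gap: s = Ps − Pb = 121 − 58 = 63.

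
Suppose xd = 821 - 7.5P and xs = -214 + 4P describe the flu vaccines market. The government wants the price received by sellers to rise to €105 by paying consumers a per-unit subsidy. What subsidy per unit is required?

Required subsidy s = €23 per unit

At a seller price of 105, quantity supplied is -214 + 4·105 = 206.
Buyers absorb 206 only when they pay Pb with 821 − 7.5·Pb = 206, i.e. Pb = 82.
s = Ps − Pb = 105 − 82 = 23.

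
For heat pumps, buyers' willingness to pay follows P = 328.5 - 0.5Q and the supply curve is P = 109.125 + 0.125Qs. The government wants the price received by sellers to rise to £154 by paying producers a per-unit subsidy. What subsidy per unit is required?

At a seller price of 154, quantity supplied is -873 + 8·154 = 359.
Buyers absorb 359 only when they pay Pb = 328.5 − 0.5·359 = 149.
s = Ps − Pb = 154 − 149 = 5.

Required subsidy s = £5 per unit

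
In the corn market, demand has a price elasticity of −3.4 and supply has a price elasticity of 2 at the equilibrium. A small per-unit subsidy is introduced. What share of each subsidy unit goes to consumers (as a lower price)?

Consumer share = 10/27

For a small subsidy around the equilibrium, the benefit split depends on the relative slopes, which at a point are proportional to the elasticities.
Buyer share = εs/(εs + |εd|) = 2/(2 + 3.4) = 10/27; seller share = |εd|/(εs + |εd|) = 17/27.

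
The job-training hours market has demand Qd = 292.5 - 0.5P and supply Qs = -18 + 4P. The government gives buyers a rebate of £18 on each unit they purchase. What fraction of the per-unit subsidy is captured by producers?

Producer share = 1/9

Pre-subsidy: 292.5 - 0.5P = -18 + 4P gives P* = 69, Q* = 258.
With the rebate, buyers effectively pay Pb = Ps − 18, where Ps is the price sellers receive.
Demand in terms of Ps becomes Qd = 292.5 − 0.5(Ps − 18) = 301.5 - 0.5Ps. Setting this equal to supply: 301.5 - 0.5Ps = -18 + 4Ps, so Ps = 71.
Buyers pay Pb = 71 − 18 = 53; Q' = -18 + 4·71 = 266.
Buyers' price falls by P* − Pb = 69 − 53 = 16; sellers' price rises by Ps − P* = 71 − 69 = 2.
So producers capture 2/18 = 1/9 of each unit of subsidy.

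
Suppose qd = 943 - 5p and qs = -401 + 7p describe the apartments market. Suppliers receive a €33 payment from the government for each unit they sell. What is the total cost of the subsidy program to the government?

Government cost = €15815.25

Pre-subsidy: 943 - 5p = -401 + 7p gives p* = 112, q* = 383.
With the subsidy, sellers receive ps = pb + 33 for each unit, where pb is the price buyers pay.
Supply in terms of pb becomes qs = -401 + 7(pb + 33) = -170 + 7pb. Setting this equal to demand: 943 - 5pb = -170 + 7pb, so pb = 92.75.
Sellers receive ps = 92.75 + 33 = 125.75; q' = 943 − 5·92.75 = 479.25.
Government outlay = subsidy × quantity = 33 × 479.25 = 15815.25.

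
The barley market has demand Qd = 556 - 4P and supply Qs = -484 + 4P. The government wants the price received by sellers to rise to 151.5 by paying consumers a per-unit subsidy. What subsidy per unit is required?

Required subsidy s = 43 per unit

At a seller price of 151.5, quantity supplied is -484 + 4·151.5 = 122.
Buyers absorb 122 only when they pay Pb with 556 − 4·Pb = 122, i.e. Pb = 108.5.
s = Ps − Pb = 151.5 − 108.5 = 43.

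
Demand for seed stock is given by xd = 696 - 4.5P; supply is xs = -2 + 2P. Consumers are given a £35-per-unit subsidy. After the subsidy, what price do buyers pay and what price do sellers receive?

Pre-subsidy: 696 - 4.5P = -2 + 2P gives P* = 1396/13, x* = 2766/13.
With the rebate, buyers effectively pay Pb = Ps − 35, where Ps is the price sellers receive.
Demand in terms of Ps becomes xd = 696 − 4.5(Ps − 35) = 853.5 - 4.5Ps. Setting this equal to supply: 853.5 - 4.5Ps = -2 + 2Ps, so Ps = 1711/13.
Buyers pay Pb = 1711/13 − 35 = 1256/13; x' = -2 + 2·(1711/13) = 3396/13.

Buyers pay 1256/13; sellers receive 1711/13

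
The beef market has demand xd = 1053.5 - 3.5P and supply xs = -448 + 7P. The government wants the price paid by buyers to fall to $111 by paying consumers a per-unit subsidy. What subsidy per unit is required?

At a buyer price of 111, quantity demanded is 1053.5 − 3.5·111 = 665.
Sellers supply 665 only when they receive Ps with -448 + 7·Ps = 665, i.e. Ps = 159.
s = Ps − Pb = 159 − 111 = 48.

Required subsidy s = $48 per unit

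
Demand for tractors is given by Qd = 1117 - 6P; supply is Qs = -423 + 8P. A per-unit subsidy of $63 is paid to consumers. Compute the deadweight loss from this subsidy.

Deadweight loss = $6804

Pre-subsidy: 1117 - 6P = -423 + 8P gives P* = 110, Q* = 457.
With the rebate, buyers effectively pay Pb = Ps − 63, where Ps is the price sellers receive.
Demand in terms of Ps becomes Qd = 1117 − 6(Ps − 63) = 1495 - 6Ps. Setting this equal to supply: 1495 - 6Ps = -423 + 8Ps, so Ps = 137.
Buyers pay Pb = 137 − 63 = 74; Q' = -423 + 8·137 = 673.
The subsidy expands output by 673 − 457 = 216 past the efficient level; on those units the gap between marginal cost and willingness to pay runs from 0 up to 63.
DWL = ½ × 63 × 216 = 6804.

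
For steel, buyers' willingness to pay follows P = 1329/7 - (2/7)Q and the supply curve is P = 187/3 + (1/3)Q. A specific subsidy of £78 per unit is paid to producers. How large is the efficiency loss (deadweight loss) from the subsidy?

Pre-subsidy: 1329/7 - (2/7)Q = 187/3 + (1/3)Q gives Q* = 206 and P* = 131.
With the subsidy, sellers receive Ps = Pb + 78 for each unit, where Pb is the price buyers pay.
On the curves, Pb = 1329/7 - (2/7)Q and Ps = 187/3 + (1/3)Q; the wedge Ps − Pb = 78 gives 187/3 + (1/3)Q − (1329/7 - (2/7)Q) = 78, so Q' = 332.
Then Pb = 1329/7 − (2/7)·332 = 95 and Ps = 187/3 + (1/3)·332 = 173.
The subsidy expands output by 332 − 206 = 126 past the efficient level; on those units the gap between marginal cost and willingness to pay runs from 0 up to 78.
DWL = ½ × 78 × 126 = 4914.

Deadweight loss = £4914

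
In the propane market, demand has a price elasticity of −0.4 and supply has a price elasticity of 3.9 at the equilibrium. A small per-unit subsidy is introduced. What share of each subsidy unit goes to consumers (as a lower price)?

Consumer share = 39/43

For a small subsidy around the equilibrium, the benefit split depends on the relative slopes, which at a point are proportional to the elasticities.
Buyer share = εs/(εs + |εd|) = 3.9/(3.9 + 0.4) = 39/43; seller share = |εd|/(εs + |εd|) = 4/43.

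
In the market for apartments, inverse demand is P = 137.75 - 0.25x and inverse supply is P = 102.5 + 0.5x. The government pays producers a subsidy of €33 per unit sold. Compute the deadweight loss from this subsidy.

Deadweight loss = €726

Pre-subsidy: 137.75 - 0.25x = 102.5 + 0.5x gives x* = 47 and P* = 126.
With the subsidy, sellers receive Ps = Pb + 33 for each unit, where Pb is the price buyers pay.
On the curves, Pb = 137.75 - 0.25x and Ps = 102.5 + 0.5x; the wedge Ps − Pb = 33 gives 102.5 + 0.5x − (137.75 - 0.25x) = 33, so x' = 91.
Then Pb = 137.75 − 0.25·91 = 115 and Ps = 102.5 + 0.5·91 = 148.
The subsidy expands output by 91 − 47 = 44 past the efficient level; on those units the gap between marginal cost and willingness to pay runs from 0 up to 33.
DWL = ½ × 33 × 44 = 726.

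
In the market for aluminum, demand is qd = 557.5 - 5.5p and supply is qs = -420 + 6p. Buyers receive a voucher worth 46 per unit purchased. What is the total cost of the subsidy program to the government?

Pre-subsidy: 557.5 - 5.5p = -420 + 6p gives p* = 85, q* = 90.
With the rebate, buyers effectively pay pb = ps − 46, where ps is the price sellers receive.
Demand in terms of ps becomes qd = 557.5 − 5.5(ps − 46) = 810.5 - 5.5ps. Setting this equal to supply: 810.5 - 5.5ps = -420 + 6ps, so ps = 107.
Buyers pay pb = 107 − 46 = 61; q' = -420 + 6·107 = 222.
Government outlay = subsidy × quantity = 46 × 222 = 10212.

Government cost = 10212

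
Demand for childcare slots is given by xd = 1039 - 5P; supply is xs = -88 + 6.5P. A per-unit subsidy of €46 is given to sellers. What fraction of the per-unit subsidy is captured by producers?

Producer share = 10/23

Pre-subsidy: 1039 - 5P = -88 + 6.5P gives P* = 98, x* = 549.
With the subsidy, sellers receive Ps = Pb + 46 for each unit, where Pb is the price buyers pay.
Supply in terms of Pb becomes xs = -88 + 6.5(Pb + 46) = 211 + 6.5Pb. Setting this equal to demand: 1039 - 5Pb = 211 + 6.5Pb, so Pb = 72.
Sellers receive Ps = 72 + 46 = 118; x' = 1039 − 5·72 = 679.
Buyers' price falls by P* − Pb = 98 − 72 = 26; sellers' price rises by Ps − P* = 118 − 98 = 20.
So producers capture 20/46 = 10/23 of each unit of subsidy.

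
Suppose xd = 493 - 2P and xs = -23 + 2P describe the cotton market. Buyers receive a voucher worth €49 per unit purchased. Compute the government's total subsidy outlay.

Government cost = €13916

Pre-subsidy: 493 - 2P = -23 + 2P gives P* = 129, x* = 235.
With the rebate, buyers effectively pay Pb = Ps − 49, where Ps is the price sellers receive.
Demand in terms of Ps becomes xd = 493 − 2(Ps − 49) = 591 - 2Ps. Setting this equal to supply: 591 - 2Ps = -23 + 2Ps, so Ps = 153.5.
Buyers pay Pb = 153.5 − 49 = 104.5; x' = -23 + 2·153.5 = 284.
Government outlay = subsidy × quantity = 49 × 284 = 13916.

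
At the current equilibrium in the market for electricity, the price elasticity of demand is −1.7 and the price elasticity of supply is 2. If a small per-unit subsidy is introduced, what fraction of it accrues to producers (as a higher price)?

For a small subsidy around the equilibrium, the benefit split depends on the relative slopes, which at a point are proportional to the elasticities.
Buyer share = εs/(εs + |εd|) = 2/(2 + 1.7) = 20/37; seller share = |εd|/(εs + |εd|) = 17/37.
So producers capture 17/37 of the subsidy.

Producer share = 17/37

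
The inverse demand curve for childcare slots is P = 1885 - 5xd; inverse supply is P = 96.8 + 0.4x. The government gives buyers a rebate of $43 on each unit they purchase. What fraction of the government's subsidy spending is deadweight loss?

DWL / government spending = 215/18312

Pre-subsidy: 1885 - 5x = 96.8 + 0.4x gives x* = 8941/27 and P* = 6190/27.
With the rebate, buyers effectively pay Pb = Ps − 43, where Ps is the price sellers receive.
On the curves, Pb = 1885 - 5x and Ps = 96.8 + 0.4x; the wedge Ps − Pb = 43 gives 96.8 + 0.4x − (1885 - 5x) = 43, so x' = 3052/9.
Then Pb = 1885 − 5·(3052/9) = 1705/9 and Ps = 96.8 + 0.4·(3052/9) = 2092/9.
ΔCS = ½(8941/27 + 3052/9)(6190/27 − 1705/9) = 19454275/1458; ΔPS = ½(8941/27 + 3052/9)(2092/9 − 6190/27) = 778171/729.
Government spending = 43 × 3052/9 = 131236/9.
DWL = ½ × 43 × (3052/9 − 8941/27) = 9245/54; fraction = (9245/54) / (131236/9) = 215/18312.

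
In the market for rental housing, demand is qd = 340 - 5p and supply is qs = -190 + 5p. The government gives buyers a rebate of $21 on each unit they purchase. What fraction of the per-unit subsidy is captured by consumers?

Pre-subsidy: 340 - 5p = -190 + 5p gives p* = 53, q* = 75.
With the rebate, buyers effectively pay pb = ps − 21, where ps is the price sellers receive.
Demand in terms of ps becomes qd = 340 − 5(ps − 21) = 445 - 5ps. Setting this equal to supply: 445 - 5ps = -190 + 5ps, so ps = 63.5.
Buyers pay pb = 63.5 − 21 = 42.5; q' = -190 + 5·63.5 = 127.5.
Buyers' price falls by p* − pb = 53 − 42.5 = 10.5; sellers' price rises by ps − p* = 63.5 − 53 = 10.5.
So consumers capture 10.5/21 = 0.5 of each unit of subsidy.

Consumer share = 0.5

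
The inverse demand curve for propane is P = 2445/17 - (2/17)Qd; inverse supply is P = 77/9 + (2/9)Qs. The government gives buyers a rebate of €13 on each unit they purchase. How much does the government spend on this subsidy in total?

Pre-subsidy: 2445/17 - (2/17)Q = 77/9 + (2/9)Q gives Q* = 398 and P* = 97.
With the rebate, buyers effectively pay Pb = Ps − 13, where Ps is the price sellers receive.
On the curves, Pb = 2445/17 - (2/17)Q and Ps = 77/9 + (2/9)Q; the wedge Ps − Pb = 13 gives 77/9 + (2/9)Q − (2445/17 - (2/17)Q) = 13, so Q' = 436.25.
Then Pb = 2445/17 − (2/17)·436.25 = 92.5 and Ps = 77/9 + (2/9)·436.25 = 105.5.
Government outlay = subsidy × quantity = 13 × 436.25 = 5671.25.

Government cost = €5671.25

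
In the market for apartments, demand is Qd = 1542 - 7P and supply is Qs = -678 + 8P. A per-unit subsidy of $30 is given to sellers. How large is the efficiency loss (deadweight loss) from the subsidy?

Deadweight loss = $1680

Pre-subsidy: 1542 - 7P = -678 + 8P gives P* = 148, Q* = 506.
With the subsidy, sellers receive Ps = Pb + 30 for each unit, where Pb is the price buyers pay.
Supply in terms of Pb becomes Qs = -678 + 8(Pb + 30) = -438 + 8Pb. Setting this equal to demand: 1542 - 7Pb = -438 + 8Pb, so Pb = 132.
Sellers receive Ps = 132 + 30 = 162; Q' = 1542 − 7·132 = 618.
The subsidy expands output by 618 − 506 = 112 past the efficient level; on those units the gap between marginal cost and willingness to pay runs from 0 up to 30.
DWL = ½ × 30 × 112 = 1680.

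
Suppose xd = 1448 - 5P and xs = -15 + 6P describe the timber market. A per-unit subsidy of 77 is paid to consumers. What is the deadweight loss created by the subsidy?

Deadweight loss = 8085

Pre-subsidy: 1448 - 5P = -15 + 6P gives P* = 133, x* = 783.
With the rebate, buyers effectively pay Pb = Ps − 77, where Ps is the price sellers receive.
Demand in terms of Ps becomes xd = 1448 − 5(Ps − 77) = 1833 - 5Ps. Setting this equal to supply: 1833 - 5Ps = -15 + 6Ps, so Ps = 168.
Buyers pay Pb = 168 − 77 = 91; x' = -15 + 6·168 = 993.
The subsidy expands output by 993 − 783 = 210 past the efficient level; on those units the gap between marginal cost and willingness to pay runs from 0 up to 77.
DWL = ½ × 77 × 210 = 8085.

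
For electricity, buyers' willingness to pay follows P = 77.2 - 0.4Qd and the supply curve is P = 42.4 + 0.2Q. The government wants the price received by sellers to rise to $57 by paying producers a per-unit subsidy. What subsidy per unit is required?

Required subsidy s = $9 per unit

At a seller price of 57, quantity supplied is -212 + 5·57 = 73.
Buyers absorb 73 only when they pay Pb = 77.2 − 0.4·73 = 48.
s = Ps − Pb = 57 − 48 = 9.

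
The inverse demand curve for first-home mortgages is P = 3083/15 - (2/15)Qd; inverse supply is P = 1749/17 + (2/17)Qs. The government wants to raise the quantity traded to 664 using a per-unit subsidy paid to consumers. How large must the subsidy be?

Required subsidy s = 64 per unit

At Q = 664, from the demand curve buyers pay Pb = 3083/15 − (2/15)·664 = 117; from the supply curve sellers need Ps = 1749/17 + (2/17)·664 = 181.
The subsidy must fill the gap: s = Ps − Pb = 181 − 117 = 64.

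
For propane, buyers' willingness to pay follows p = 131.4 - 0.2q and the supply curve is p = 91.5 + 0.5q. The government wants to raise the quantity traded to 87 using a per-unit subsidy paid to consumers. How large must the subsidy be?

At q = 87, from the demand curve buyers pay pb = 131.4 − 0.2·87 = 114; from the supply curve sellers need ps = 91.5 + 0.5·87 = 135.
The subsidy must fill the gap: s = ps − pb = 135 − 114 = 21.

Required subsidy s = 21 per unit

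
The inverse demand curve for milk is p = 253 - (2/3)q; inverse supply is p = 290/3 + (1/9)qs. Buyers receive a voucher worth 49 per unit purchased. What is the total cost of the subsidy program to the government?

Government cost = 12936

Pre-subsidy: 253 - (2/3)q = 290/3 + (1/9)q gives q* = 201 and p* = 119.
With the rebate, buyers effectively pay pb = ps − 49, where ps is the price sellers receive.
On the curves, pb = 253 - (2/3)q and ps = 290/3 + (1/9)q; the wedge ps − pb = 49 gives 290/3 + (1/9)q − (253 - (2/3)q) = 49, so q' = 264.
Then pb = 253 − (2/3)·264 = 77 and ps = 290/3 + (1/9)·264 = 126.
Government outlay = subsidy × quantity = 49 × 264 = 12936.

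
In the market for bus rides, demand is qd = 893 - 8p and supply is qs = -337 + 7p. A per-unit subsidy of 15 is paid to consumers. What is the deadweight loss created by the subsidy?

Pre-subsidy: 893 - 8p = -337 + 7p gives p* = 82, q* = 237.
With the rebate, buyers effectively pay pb = ps − 15, where ps is the price sellers receive.
Demand in terms of ps becomes qd = 893 − 8(ps − 15) = 1013 - 8ps. Setting this equal to supply: 1013 - 8ps = -337 + 7ps, so ps = 90.
Buyers pay pb = 90 − 15 = 75; q' = -337 + 7·90 = 293.
The subsidy expands output by 293 − 237 = 56 past the efficient level; on those units the gap between marginal cost and willingness to pay runs from 0 up to 15.
DWL = ½ × 15 × 56 = 420.

Deadweight loss = 420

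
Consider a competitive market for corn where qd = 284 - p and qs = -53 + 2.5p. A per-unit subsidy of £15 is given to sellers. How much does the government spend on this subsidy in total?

Pre-subsidy: 284 - p = -53 + 2.5p gives p* = 674/7, q* = 1314/7.
With the subsidy, sellers receive ps = pb + 15 for each unit, where pb is the price buyers pay.
Supply in terms of pb becomes qs = -53 + 2.5(pb + 15) = -15.5 + 2.5pb. Setting this equal to demand: 284 - pb = -15.5 + 2.5pb, so pb = 599/7.
Sellers receive ps = 599/7 + 15 = 704/7; q' = 284 − 1·(599/7) = 1389/7.
Government outlay = subsidy × quantity = 15 × 1389/7 = 20835/7.

Government cost = 20835/7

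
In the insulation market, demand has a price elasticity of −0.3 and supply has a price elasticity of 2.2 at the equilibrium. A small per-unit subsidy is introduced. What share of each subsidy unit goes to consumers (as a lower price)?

Consumer share = 0.88

For a small subsidy around the equilibrium, the benefit split depends on the relative slopes, which at a point are proportional to the elasticities.
Buyer share = εs/(εs + |εd|) = 2.2/(2.2 + 0.3) = 0.88; seller share = |εd|/(εs + |εd|) = 0.12.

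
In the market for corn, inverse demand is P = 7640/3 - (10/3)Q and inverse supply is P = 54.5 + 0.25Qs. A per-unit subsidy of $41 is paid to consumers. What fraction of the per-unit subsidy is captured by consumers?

Consumer share = 40/43

Pre-subsidy: 7640/3 - (10/3)Q = 54.5 + 0.25Q gives Q* = 29906/43 and P* = 9820/43.
With the rebate, buyers effectively pay Pb = Ps − 41, where Ps is the price sellers receive.
On the curves, Pb = 7640/3 - (10/3)Q and Ps = 54.5 + 0.25Q; the wedge Ps − Pb = 41 gives 54.5 + 0.25Q − (7640/3 - (10/3)Q) = 41, so Q' = 30398/43.
Then Pb = 7640/3 − (10/3)·(30398/43) = 8180/43 and Ps = 54.5 + 0.25·(30398/43) = 9943/43.
Buyers' price falls by P* − Pb = 9820/43 − 8180/43 = 1640/43; sellers' price rises by Ps − P* = 9943/43 − 9820/43 = 123/43.
So consumers capture (1640/43)/41 = 40/43 of each unit of subsidy.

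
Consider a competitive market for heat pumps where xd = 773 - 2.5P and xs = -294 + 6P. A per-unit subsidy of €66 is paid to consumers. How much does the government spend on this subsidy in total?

Pre-subsidy: 773 - 2.5P = -294 + 6P gives P* = 2134/17, x* = 7806/17.
With the rebate, buyers effectively pay Pb = Ps − 66, where Ps is the price sellers receive.
Demand in terms of Ps becomes xd = 773 − 2.5(Ps − 66) = 938 - 2.5Ps. Setting this equal to supply: 938 - 2.5Ps = -294 + 6Ps, so Ps = 2464/17.
Buyers pay Pb = 2464/17 − 66 = 1342/17; x' = -294 + 6·(2464/17) = 9786/17.
Government outlay = subsidy × quantity = 66 × 9786/17 = 645876/17.

Government cost = 645876/17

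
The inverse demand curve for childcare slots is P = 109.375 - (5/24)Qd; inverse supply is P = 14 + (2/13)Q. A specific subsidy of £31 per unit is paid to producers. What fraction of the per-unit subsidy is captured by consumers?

Consumer share = 65/113

Pre-subsidy: 109.375 - (5/24)Q = 14 + (2/13)Q gives Q* = 29757/113 and P* = 6160/113.
With the subsidy, sellers receive Ps = Pb + 31 for each unit, where Pb is the price buyers pay.
On the curves, Pb = 109.375 - (5/24)Q and Ps = 14 + (2/13)Q; the wedge Ps − Pb = 31 gives 14 + (2/13)Q − (109.375 - (5/24)Q) = 31, so Q' = 39429/113.
Then Pb = 109.375 − (5/24)·(39429/113) = 4145/113 and Ps = 14 + (2/13)·(39429/113) = 7648/113.
Buyers' price falls by P* − Pb = 6160/113 − 4145/113 = 2015/113; sellers' price rises by Ps − P* = 7648/113 − 6160/113 = 1488/113.
So consumers capture (2015/113)/31 = 65/113 of each unit of subsidy.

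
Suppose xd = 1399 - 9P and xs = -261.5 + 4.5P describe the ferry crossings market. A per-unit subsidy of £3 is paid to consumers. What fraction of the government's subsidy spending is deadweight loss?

DWL / government spending = 9/602

Pre-subsidy: 1399 - 9P = -261.5 + 4.5P gives P* = 123, x* = 292.
With the rebate, buyers effectively pay Pb = Ps − 3, where Ps is the price sellers receive.
Demand in terms of Ps becomes xd = 1399 − 9(Ps − 3) = 1426 - 9Ps. Setting this equal to supply: 1426 - 9Ps = -261.5 + 4.5Ps, so Ps = 125.
Buyers pay Pb = 125 − 3 = 122; x' = -261.5 + 4.5·125 = 301.
ΔCS = ½(292 + 301)(123 − 122) = 296.5; ΔPS = ½(292 + 301)(125 − 123) = 593.
Government spending = 3 × 301 = 903.
DWL = ½ × 3 × (301 − 292) = 13.5; fraction = 13.5 / 903 = 9/602.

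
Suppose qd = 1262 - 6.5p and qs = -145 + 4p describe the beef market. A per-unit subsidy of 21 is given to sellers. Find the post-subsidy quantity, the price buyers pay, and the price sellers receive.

q' = 443; buyers pay 126; sellers receive 147

Pre-subsidy: 1262 - 6.5p = -145 + 4p gives p* = 134, q* = 391.
With the subsidy, sellers receive ps = pb + 21 for each unit, where pb is the price buyers pay.
Supply in terms of pb becomes qs = -145 + 4(pb + 21) = -61 + 4pb. Setting this equal to demand: 1262 - 6.5pb = -61 + 4pb, so pb = 126.
Sellers receive ps = 126 + 21 = 147; q' = 1262 − 6.5·126 = 443.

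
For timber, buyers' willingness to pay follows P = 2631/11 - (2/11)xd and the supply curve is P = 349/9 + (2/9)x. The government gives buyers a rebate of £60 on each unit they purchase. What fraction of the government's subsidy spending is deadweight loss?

DWL / government spending = 297/2578

Pre-subsidy: 2631/11 - (2/11)x = 349/9 + (2/9)x gives x* = 496 and P* = 149.
With the rebate, buyers effectively pay Pb = Ps − 60, where Ps is the price sellers receive.
On the curves, Pb = 2631/11 - (2/11)x and Ps = 349/9 + (2/9)x; the wedge Ps − Pb = 60 gives 349/9 + (2/9)x − (2631/11 - (2/11)x) = 60, so x' = 644.5.
Then Pb = 2631/11 − (2/11)·644.5 = 122 and Ps = 349/9 + (2/9)·644.5 = 182.
ΔCS = ½(496 + 644.5)(149 − 122) = 15396.75; ΔPS = ½(496 + 644.5)(182 − 149) = 18818.25.
Government spending = 60 × 644.5 = 38670.
DWL = ½ × 60 × (644.5 − 496) = 4455; fraction = 4455 / 38670 = 297/2578.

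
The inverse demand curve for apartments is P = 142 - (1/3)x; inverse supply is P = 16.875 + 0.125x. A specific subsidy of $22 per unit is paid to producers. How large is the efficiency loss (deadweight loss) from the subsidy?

Pre-subsidy: 142 - (1/3)x = 16.875 + 0.125x gives x* = 273 and P* = 51.
With the subsidy, sellers receive Ps = Pb + 22 for each unit, where Pb is the price buyers pay.
On the curves, Pb = 142 - (1/3)x and Ps = 16.875 + 0.125x; the wedge Ps − Pb = 22 gives 16.875 + 0.125x − (142 - (1/3)x) = 22, so x' = 321.
Then Pb = 142 − (1/3)·321 = 35 and Ps = 16.875 + 0.125·321 = 57.
The subsidy expands output by 321 − 273 = 48 past the efficient level; on those units the gap between marginal cost and willingness to pay runs from 0 up to 22.
DWL = ½ × 22 × 48 = 528.

Deadweight loss = $528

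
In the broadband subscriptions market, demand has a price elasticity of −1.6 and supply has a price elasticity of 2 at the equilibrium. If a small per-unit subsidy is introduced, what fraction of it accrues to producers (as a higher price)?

For a small subsidy around the equilibrium, the benefit split depends on the relative slopes, which at a point are proportional to the elasticities.
Buyer share = εs/(εs + |εd|) = 2/(2 + 1.6) = 5/9; seller share = |εd|/(εs + |εd|) = 4/9.
So producers capture 4/9 of the subsidy.

Producer share = 4/9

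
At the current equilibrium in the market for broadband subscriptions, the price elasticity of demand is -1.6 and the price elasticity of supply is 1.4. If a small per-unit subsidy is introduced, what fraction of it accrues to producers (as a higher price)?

For a small subsidy around the equilibrium, the benefit split depends on the relative slopes, which at a point are proportional to the elasticities.
Buyer share = εs/(εs + |εd|) = 1.4/(1.4 + 1.6) = 7/15; seller share = |εd|/(εs + |εd|) = 8/15.
So producers capture 8/15 of the subsidy.

Producer share = 8/15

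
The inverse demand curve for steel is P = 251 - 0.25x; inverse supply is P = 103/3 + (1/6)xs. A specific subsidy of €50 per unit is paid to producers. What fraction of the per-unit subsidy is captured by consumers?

Consumer share = 0.6

Pre-subsidy: 251 - 0.25x = 103/3 + (1/6)x gives x* = 520 and P* = 121.
With the subsidy, sellers receive Ps = Pb + 50 for each unit, where Pb is the price buyers pay.
On the curves, Pb = 251 - 0.25x and Ps = 103/3 + (1/6)x; the wedge Ps − Pb = 50 gives 103/3 + (1/6)x − (251 - 0.25x) = 50, so x' = 640.
Then Pb = 251 − 0.25·640 = 91 and Ps = 103/3 + (1/6)·640 = 141.
Buyers' price falls by P* − Pb = 121 − 91 = 30; sellers' price rises by Ps − P* = 141 − 121 = 20.
So consumers capture 30/50 = 0.6 of each unit of subsidy.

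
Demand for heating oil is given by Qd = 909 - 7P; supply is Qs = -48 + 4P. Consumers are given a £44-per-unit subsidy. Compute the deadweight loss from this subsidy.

Pre-subsidy: 909 - 7P = -48 + 4P gives P* = 87, Q* = 300.
With the rebate, buyers effectively pay Pb = Ps − 44, where Ps is the price sellers receive.
Demand in terms of Ps becomes Qd = 909 − 7(Ps − 44) = 1217 - 7Ps. Setting this equal to supply: 1217 - 7Ps = -48 + 4Ps, so Ps = 115.
Buyers pay Pb = 115 − 44 = 71; Q' = -48 + 4·115 = 412.
The subsidy expands output by 412 − 300 = 112 past the efficient level; on those units the gap between marginal cost and willingness to pay runs from 0 up to 44.
DWL = ½ × 44 × 112 = 2464.

Deadweight loss = £2464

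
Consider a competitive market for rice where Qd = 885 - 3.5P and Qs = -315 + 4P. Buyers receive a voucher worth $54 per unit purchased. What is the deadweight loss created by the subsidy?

Pre-subsidy: 885 - 3.5P = -315 + 4P gives P* = 160, Q* = 325.
With the rebate, buyers effectively pay Pb = Ps − 54, where Ps is the price sellers receive.
Demand in terms of Ps becomes Qd = 885 − 3.5(Ps − 54) = 1074 - 3.5Ps. Setting this equal to supply: 1074 - 3.5Ps = -315 + 4Ps, so Ps = 185.2.
Buyers pay Pb = 185.2 − 54 = 131.2; Q' = -315 + 4·185.2 = 425.8.
The subsidy expands output by 425.8 − 325 = 100.8 past the efficient level; on those units the gap between marginal cost and willingness to pay runs from 0 up to 54.
DWL = ½ × 54 × 100.8 = 2721.6.

Deadweight loss = $2721.6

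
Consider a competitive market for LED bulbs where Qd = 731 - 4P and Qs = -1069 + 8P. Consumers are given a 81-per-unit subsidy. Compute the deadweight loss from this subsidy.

Pre-subsidy: 731 - 4P = -1069 + 8P gives P* = 150, Q* = 131.
With the rebate, buyers effectively pay Pb = Ps − 81, where Ps is the price sellers receive.
Demand in terms of Ps becomes Qd = 731 − 4(Ps − 81) = 1055 - 4Ps. Setting this equal to supply: 1055 - 4Ps = -1069 + 8Ps, so Ps = 177.
Buyers pay Pb = 177 − 81 = 96; Q' = -1069 + 8·177 = 347.
The subsidy expands output by 347 − 131 = 216 past the efficient level; on those units the gap between marginal cost and willingness to pay runs from 0 up to 81.
DWL = ½ × 81 × 216 = 8748.

Deadweight loss = 8748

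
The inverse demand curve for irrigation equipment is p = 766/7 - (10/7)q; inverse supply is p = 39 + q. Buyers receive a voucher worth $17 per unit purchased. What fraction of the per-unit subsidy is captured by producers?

Pre-subsidy: 766/7 - (10/7)q = 39 + q gives q* = 29 and p* = 68.
With the rebate, buyers effectively pay pb = ps − 17, where ps is the price sellers receive.
On the curves, pb = 766/7 - (10/7)q and ps = 39 + q; the wedge ps − pb = 17 gives 39 + q − (766/7 - (10/7)q) = 17, so q' = 36.
Then pb = 766/7 − (10/7)·36 = 58 and ps = 39 + 1·36 = 75.
Buyers' price falls by p* − pb = 68 − 58 = 10; sellers' price rises by ps − p* = 75 − 68 = 7.
So producers capture 7/17 = 7/17 of each unit of subsidy.

Producer share = 7/17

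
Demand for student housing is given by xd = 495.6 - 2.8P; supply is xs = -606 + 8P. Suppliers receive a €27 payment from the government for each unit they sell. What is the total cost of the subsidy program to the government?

Pre-subsidy: 495.6 - 2.8P = -606 + 8P gives P* = 102, x* = 210.
With the subsidy, sellers receive Ps = Pb + 27 for each unit, where Pb is the price buyers pay.
Supply in terms of Pb becomes xs = -606 + 8(Pb + 27) = -390 + 8Pb. Setting this equal to demand: 495.6 - 2.8Pb = -390 + 8Pb, so Pb = 82.
Sellers receive Ps = 82 + 27 = 109; x' = 495.6 − 2.8·82 = 266.
Government outlay = subsidy × quantity = 27 × 266 = 7182.

Government cost = €7182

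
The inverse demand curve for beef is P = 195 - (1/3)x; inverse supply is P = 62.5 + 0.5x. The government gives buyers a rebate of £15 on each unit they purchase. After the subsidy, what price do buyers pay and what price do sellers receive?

Pre-subsidy: 195 - (1/3)x = 62.5 + 0.5x gives x* = 159 and P* = 142.
With the rebate, buyers effectively pay Pb = Ps − 15, where Ps is the price sellers receive.
On the curves, Pb = 195 - (1/3)x and Ps = 62.5 + 0.5x; the wedge Ps − Pb = 15 gives 62.5 + 0.5x − (195 - (1/3)x) = 15, so x' = 177.
Then Pb = 195 − (1/3)·177 = 136 and Ps = 62.5 + 0.5·177 = 151.

Buyers pay £136; sellers receive £151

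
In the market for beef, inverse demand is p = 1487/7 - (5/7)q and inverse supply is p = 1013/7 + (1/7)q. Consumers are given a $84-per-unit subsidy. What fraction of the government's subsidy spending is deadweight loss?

DWL / government spending = 49/177

Pre-subsidy: 1487/7 - (5/7)q = 1013/7 + (1/7)q gives q* = 79 and p* = 156.
With the rebate, buyers effectively pay pb = ps − 84, where ps is the price sellers receive.
On the curves, pb = 1487/7 - (5/7)q and ps = 1013/7 + (1/7)q; the wedge ps − pb = 84 gives 1013/7 + (1/7)q − (1487/7 - (5/7)q) = 84, so q' = 177.
Then pb = 1487/7 − (5/7)·177 = 86 and ps = 1013/7 + (1/7)·177 = 170.
ΔCS = ½(79 + 177)(156 − 86) = 8960; ΔPS = ½(79 + 177)(170 − 156) = 1792.
Government spending = 84 × 177 = 14868.
DWL = ½ × 84 × (177 − 79) = 4116; fraction = 4116 / 14868 = 49/177.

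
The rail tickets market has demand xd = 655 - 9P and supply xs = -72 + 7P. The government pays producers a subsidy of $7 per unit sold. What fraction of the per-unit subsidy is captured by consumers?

Consumer share = 0.4375

Pre-subsidy: 655 - 9P = -72 + 7P gives P* = 45.4375, x* = 246.0625.
With the subsidy, sellers receive Ps = Pb + 7 for each unit, where Pb is the price buyers pay.
Supply in terms of Pb becomes xs = -72 + 7(Pb + 7) = -23 + 7Pb. Setting this equal to demand: 655 - 9Pb = -23 + 7Pb, so Pb = 42.375.
Sellers receive Ps = 42.375 + 7 = 49.375; x' = 655 − 9·42.375 = 273.625.
Buyers' price falls by P* − Pb = 45.4375 − 42.375 = 3.0625; sellers' price rises by Ps − P* = 49.375 − 45.4375 = 3.9375.
So consumers capture 3.0625/7 = 0.4375 of each unit of subsidy.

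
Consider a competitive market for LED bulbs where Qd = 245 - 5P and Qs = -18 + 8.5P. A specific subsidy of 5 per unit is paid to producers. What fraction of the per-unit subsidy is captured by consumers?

Pre-subsidy: 245 - 5P = -18 + 8.5P gives P* = 526/27, Q* = 3985/27.
With the subsidy, sellers receive Ps = Pb + 5 for each unit, where Pb is the price buyers pay.
Supply in terms of Pb becomes Qs = -18 + 8.5(Pb + 5) = 24.5 + 8.5Pb. Setting this equal to demand: 245 - 5Pb = 24.5 + 8.5Pb, so Pb = 49/3.
Sellers receive Ps = 49/3 + 5 = 64/3; Q' = 245 − 5·(49/3) = 490/3.
Buyers' price falls by P* − Pb = 526/27 − 49/3 = 85/27; sellers' price rises by Ps − P* = 64/3 − 526/27 = 50/27.
So consumers capture (85/27)/5 = 17/27 of each unit of subsidy.

Consumer share = 17/27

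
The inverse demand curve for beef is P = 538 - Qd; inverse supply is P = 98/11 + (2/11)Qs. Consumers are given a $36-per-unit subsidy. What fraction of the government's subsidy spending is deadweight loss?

Pre-subsidy: 538 - Q = 98/11 + (2/11)Q gives Q* = 5820/13 and P* = 1174/13.
With the rebate, buyers effectively pay Pb = Ps − 36, where Ps is the price sellers receive.
On the curves, Pb = 538 - Q and Ps = 98/11 + (2/11)Q; the wedge Ps − Pb = 36 gives 98/11 + (2/11)Q − (538 - Q) = 36, so Q' = 6216/13.
Then Pb = 538 − 1·(6216/13) = 778/13 and Ps = 98/11 + (2/11)·(6216/13) = 1246/13.
ΔCS = ½(5820/13 + 6216/13)(1174/13 − 778/13) = 2383128/169; ΔPS = ½(5820/13 + 6216/13)(1246/13 − 1174/13) = 433296/169.
Government spending = 36 × 6216/13 = 223776/13.
DWL = ½ × 36 × (6216/13 − 5820/13) = 7128/13; fraction = (7128/13) / (223776/13) = 33/1036.

DWL / government spending = 33/1036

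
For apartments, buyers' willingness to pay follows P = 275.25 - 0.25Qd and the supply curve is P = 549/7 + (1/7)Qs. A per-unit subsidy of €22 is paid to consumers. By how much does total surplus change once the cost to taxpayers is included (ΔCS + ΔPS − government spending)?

Net change in total surplus = -€616

Pre-subsidy: 275.25 - 0.25Q = 549/7 + (1/7)Q gives Q* = 501 and P* = 150.
With the rebate, buyers effectively pay Pb = Ps − 22, where Ps is the price sellers receive.
On the curves, Pb = 275.25 - 0.25Q and Ps = 549/7 + (1/7)Q; the wedge Ps − Pb = 22 gives 549/7 + (1/7)Q − (275.25 - 0.25Q) = 22, so Q' = 557.
Then Pb = 275.25 − 0.25·557 = 136 and Ps = 549/7 + (1/7)·557 = 158.
ΔCS = ½(501 + 557)(150 − 136) = 7406; ΔPS = ½(501 + 557)(158 − 150) = 4232.
Government spending = 22 × 557 = 12254.
Net change = 7406 + 4232 − 12254 = -616. The loss equals the DWL triangle ½·22·56.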